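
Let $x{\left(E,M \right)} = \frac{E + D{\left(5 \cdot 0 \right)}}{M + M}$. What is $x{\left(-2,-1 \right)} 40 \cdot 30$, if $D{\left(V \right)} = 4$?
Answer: $-1200$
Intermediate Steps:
$x{\left(E,M \right)} = \frac{4 + E}{2 M}$ ($x{\left(E,M \right)} = \frac{E + 4}{M + M} = \frac{4 + E}{2 M}$)
$x{\left(-2,-1 \right)} 40 \cdot 30 = \frac{4 - 2}{2 \left(-1\right)} 40 \cdot 30 = \frac{1}{2} \left(-1\right) 2 \cdot 40 \cdot 30 = \left(-1\right) 40 \cdot 30 = \left(-40\right) 30 = -1200$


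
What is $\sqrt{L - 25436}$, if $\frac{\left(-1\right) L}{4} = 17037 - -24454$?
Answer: $10 i \sqrt{1914} \approx 437.49 i$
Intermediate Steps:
$L = -165964$ ($L = - 4 \left(17037 - -24454\right) = - 4 \left(17037 + 24454\right) = \left(-4\right) 41491 = -165964$)
$\sqrt{L - 25436} = \sqrt{-165964 - 25436} = \sqrt{-191400} = 10 i \sqrt{1914}$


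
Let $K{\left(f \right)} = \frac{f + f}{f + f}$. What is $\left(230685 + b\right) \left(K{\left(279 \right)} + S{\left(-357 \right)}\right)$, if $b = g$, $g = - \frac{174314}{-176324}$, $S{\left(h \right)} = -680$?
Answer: $- \frac{13809324188233}{88162} \approx -1.5664 \cdot 10^{8}$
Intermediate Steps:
$K{\left(f \right)} = 1$ ($K{\left(f \right)} = \frac{2 f}{2 f} = 2 f \frac{1}{2 f} = 1$)
$g = \frac{87157}{88162}$ ($g = \left(-174314\right) \left(- \frac{1}{176324}\right) = \frac{87157}{88162} \approx 0.9886$)
$b = \frac{87157}{88162} \approx 0.9886$
$\left(230685 + b\right) \left(K{\left(279 \right)} + S{\left(-357 \right)}\right) = \left(230685 + \frac{87157}{88162}\right) \left(1 - 680\right) = \frac{20337738127}{88162} \left(-679\right) = - \frac{13809324188233}{88162}$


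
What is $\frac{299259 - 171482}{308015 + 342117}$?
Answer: $\frac{127777}{650132} \approx 0.19654$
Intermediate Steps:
$\frac{299259 - 171482}{308015 + 342117} = \frac{127777}{650132}$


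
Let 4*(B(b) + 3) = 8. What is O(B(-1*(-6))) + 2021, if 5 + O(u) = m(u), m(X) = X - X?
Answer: 2016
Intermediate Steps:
B(b) = -1 (B(b) = -3 + (¼)*8 = -3 + 2 = -1)
m(X) = 0
O(u) = -5 (O(u) = -5 + 0 = -5)
O(B(-1*(-6))) + 2021 = -5 + 2021 = 2016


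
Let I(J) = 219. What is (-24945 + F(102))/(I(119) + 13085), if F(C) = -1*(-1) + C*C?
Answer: -3635/3326 ≈ -1.0929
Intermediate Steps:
F(C) = 1 + C²
(-24945 + F(102))/(I(119) + 13085) = (-24945 + (1 + 102²))/(219 + 13085) = (-24945 + (1 + 10404))/13304 = (-24945 + 10405)*(1/13304) = -14540*1/13304 = -3635/3326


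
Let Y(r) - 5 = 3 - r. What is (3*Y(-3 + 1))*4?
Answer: 120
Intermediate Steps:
Y(r) = 8 - r (Y(r) = 5 + (3 - r) = 8 - r)
(3*Y(-3 + 1))*4 = (3*(8 - (-3 + 1)))*4 = (3*(8 - 1*(-2)))*4 = (3*(8 + 2))*4 = (3*10)*4 = 30*4 = 120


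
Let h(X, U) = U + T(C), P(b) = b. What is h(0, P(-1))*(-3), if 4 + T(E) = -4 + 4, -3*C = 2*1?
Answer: 15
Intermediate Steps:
C = -⅔ (C = -2/3 = -⅓*2 = -⅔ ≈ -0.66667)
T(E) = -4 (T(E) = -4 + (-4 + 4) = -4 + 0 = -4)
h(X, U) = -4 + U (h(X, U) = U - 4 = -4 + U)
h(0, P(-1))*(-3) = (-4 - 1)*(-3) = -5*(-3) = 15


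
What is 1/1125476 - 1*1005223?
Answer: -1131354361147/1125476 ≈ -1.0052e+6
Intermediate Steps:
1/1125476 - 1*1005223 = 1/1125476 - 1005223 = -1131354361147/1125476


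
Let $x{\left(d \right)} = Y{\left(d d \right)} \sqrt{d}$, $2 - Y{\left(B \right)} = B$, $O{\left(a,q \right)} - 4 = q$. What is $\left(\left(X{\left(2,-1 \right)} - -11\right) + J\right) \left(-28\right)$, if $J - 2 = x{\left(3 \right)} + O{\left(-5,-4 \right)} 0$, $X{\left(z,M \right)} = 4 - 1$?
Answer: $-448 + 196 \sqrt{3} \approx -108.52$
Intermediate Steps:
$O{\left(a,q \right)} = 4 + q$
$Y{\left(B \right)} = 2 - B$
$X{\left(z,M \right)} = 3$
$x{\left(d \right)} = \sqrt{d} \left(2 - d^{2}\right)$ ($x{\left(d \right)} = \left(2 - d d\right) \sqrt{d} = \left(2 - d^{2}\right) \sqrt{d} = \sqrt{d} \left(2 - d^{2}\right)$)
$J = 2 - 7 \sqrt{3}$ ($J = 2 + \left(\sqrt{3} \left(2 - 3^{2}\right) + \left(4 - 4\right) 0\right) = 2 + \left(\sqrt{3} \left(2 - 9\right) + 0 \cdot 0\right) = 2 + \left(\sqrt{3} \left(2 - 9\right) + 0\right) = 2 + \left(\sqrt{3} \left(-7\right) + 0\right) = 2 + \left(- 7 \sqrt{3} + 0\right) = 2 - 7 \sqrt{3} \approx -10.124$)
$\left(\left(X{\left(2,-1 \right)} - -11\right) + J\right) \left(-28\right) = \left(\left(3 - -11\right) + \left(2 - 7 \sqrt{3}\right)\right) \left(-28\right) = \left(\left(3 + 11\right) + \left(2 - 7 \sqrt{3}\right)\right) \left(-28\right) = \left(14 + \left(2 - 7 \sqrt{3}\right)\right) \left(-28\right) = \left(16 - 7 \sqrt{3}\right) \left(-28\right) = -448 + 196 \sqrt{3}$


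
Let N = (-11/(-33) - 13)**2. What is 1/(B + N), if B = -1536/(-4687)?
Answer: 42183/6781852 ≈ 0.0062200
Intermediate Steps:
B = 1536/4687 (B = -1536*(-1/4687) = 1536/4687 ≈ 0.32771)
N = 1444/9 (N = (-11*(-1/33) - 13)**2 = (1/3 - 13)**2 = (-38/3)**2 = 1444/9 ≈ 160.44)
1/(B + N) = 1/(1536/4687 + 1444/9) = 1/(6781852/42183) = 42183/6781852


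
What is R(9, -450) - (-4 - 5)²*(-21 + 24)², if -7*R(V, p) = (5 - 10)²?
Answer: -5128/7 ≈ -732.57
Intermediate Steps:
R(V, p) = -25/7 (R(V, p) = -(5 - 10)²/7 = -⅐*(-5)² = -⅐*25 = -25/7)
R(9, -450) - (-4 - 5)²*(-21 + 24)² = -25/7 - (-4 - 5)²*(-21 + 24)² = -25/7 - (-9)²*3² = -25/7 - 81*9 = -25/7 - 1*729 = -25/7 - 729 = -5128/7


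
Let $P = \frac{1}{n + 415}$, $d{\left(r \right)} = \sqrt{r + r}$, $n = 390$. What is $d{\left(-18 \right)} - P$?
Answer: $- \frac{1}{805} + 6 i \approx -0.0012422 + 6.0 i$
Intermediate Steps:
$d{\left(r \right)} = \sqrt{2} \sqrt{r}$ ($d{\left(r \right)} = \sqrt{2 r} = \sqrt{2} \sqrt{r}$)
$P = \frac{1}{805}$ ($P = \frac{1}{390 + 415} = \frac{1}{805} \approx 0.0012422$)
$d{\left(-18 \right)} - P = \sqrt{2} \sqrt{-18} - \frac{1}{805} = \sqrt{2} \cdot 3 i \sqrt{2} - \frac{1}{805} = 6 i - \frac{1}{805} = - \frac{1}{805} + 6 i$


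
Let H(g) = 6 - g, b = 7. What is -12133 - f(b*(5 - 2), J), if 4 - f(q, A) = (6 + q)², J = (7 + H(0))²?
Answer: -11408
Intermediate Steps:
J = 169 (J = (7 + (6 - 1*0))² = (7 + (6 + 0))² = (7 + 6)² = 13² = 169)
f(q, A) = 4 - (6 + q)²
-12133 - f(b*(5 - 2), J) = -12133 - (4 - (6 + 7*(5 - 2))²) = -12133 - (4 - (6 + 7*3)²) = -12133 - (4 - (6 + 21)²) = -12133 - (4 - 1*27²) = -12133 - (4 - 1*729) = -12133 - (4 - 729) = -12133 - 1*(-725) = -12133 + 725 = -11408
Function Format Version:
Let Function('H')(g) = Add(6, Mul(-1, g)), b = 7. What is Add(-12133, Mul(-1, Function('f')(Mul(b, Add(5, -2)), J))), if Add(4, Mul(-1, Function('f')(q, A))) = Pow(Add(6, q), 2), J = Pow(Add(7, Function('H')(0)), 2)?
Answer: -11408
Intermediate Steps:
J = 169 (J = Pow(Add(7, Add(6, Mul(-1, 0))), 2) = Pow(Add(7, Add(6, 0)), 2) = Pow(Add(7, 6), 2) = Pow(13, 2) = 169)
Function('f')(q, A) = Add(4, Mul(-1, Pow(Add(6, q), 2)))
Add(-12133, Mul(-1, Function('f')(Mul(b, Add(5, -2)), J))) = Add(-12133, Mul(-1, Add(4, Mul(-1, Pow(Add(6, Mul(7, Add(5, -2))), 2))))) = Add(-12133, Mul(-1, Add(4, Mul(-1, Pow(Add(6, Mul(7, 3)), 2))))) = Add(-12133, Mul(-1, Add(4, Mul(-1, Pow(Add(6, 21), 2))))) = Add(-12133, Mul(-1, Add(4, Mul(-1, Pow(27, 2))))) = Add(-12133, Mul(-1, Add(4, Mul(-1, 729)))) = Add(-12133, Mul(-1, Add(4, -729))) = Add(-12133, Mul(-1, -725)) = Add(-12133, 725) = -11408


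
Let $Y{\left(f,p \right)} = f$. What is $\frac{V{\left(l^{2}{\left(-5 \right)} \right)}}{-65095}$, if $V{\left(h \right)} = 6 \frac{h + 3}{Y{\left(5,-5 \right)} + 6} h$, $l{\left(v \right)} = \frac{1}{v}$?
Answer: $- \frac{456}{447528125} \approx -1.0189 \cdot 10^{-6}$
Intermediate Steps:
$V{\left(h \right)} = h \left(\frac{18}{11} + \frac{6 h}{11}\right)$ ($V{\left(h \right)} = 6 \frac{h + 3}{5 + 6} h = 6 \frac{3 + h}{11} h = 6 \left(3 + h\right) \frac{1}{11} h = 6 \left(\frac{3}{11} + \frac{h}{11}\right) h = \left(\frac{18}{11} + \frac{6 h}{11}\right) h = h \left(\frac{18}{11} + \frac{6 h}{11}\right)$)
$\frac{V{\left(l^{2}{\left(-5 \right)} \right)}}{-65095} = \frac{\frac{6}{11} \left(\frac{1}{-5}\right)^{2} \left(3 + \left(\frac{1}{-5}\right)^{2}\right)}{-65095} = \frac{6 \left(- \frac{1}{5}\right)^{2} \left(3 + \left(- \frac{1}{5}\right)^{2}\right)}{11} \left(- \frac{1}{65095}\right) = \frac{6}{11} \cdot \frac{1}{25} \left(3 + \frac{1}{25}\right) \left(- \frac{1}{65095}\right) = \frac{6}{11} \cdot \frac{1}{25} \cdot \frac{76}{25} \left(- \frac{1}{65095}\right) = \frac{456}{6875} \left(- \frac{1}{65095}\right) = - \frac{456}{447528125}$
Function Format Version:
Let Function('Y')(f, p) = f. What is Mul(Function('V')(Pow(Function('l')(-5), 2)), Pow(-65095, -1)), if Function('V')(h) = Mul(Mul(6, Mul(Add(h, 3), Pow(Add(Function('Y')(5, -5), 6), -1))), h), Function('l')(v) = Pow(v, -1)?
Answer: Rational(-456, 447528125) ≈ -1.0189e-6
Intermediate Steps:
Function('V')(h) = Mul(h, Add(Rational(18, 11), Mul(Rational(6, 11), h))) (Function('V')(h) = Mul(Mul(6, Mul(Add(h, 3), Pow(Add(5, 6), -1))), h) = Mul(Mul(6, Mul(Add(3, h), Pow(11, -1))), h) = Mul(Mul(6, Mul(Add(3, h), Rational(1, 11))), h) = Mul(Mul(6, Add(Rational(3, 11), Mul(Rational(1, 11), h))), h) = Mul(Add(Rational(18, 11), Mul(Rational(6, 11), h)), h) = Mul(h, Add(Rational(18, 11), Mul(Rational(6, 11), h))))
Mul(Function('V')(Pow(Function('l')(-5), 2)), Pow(-65095, -1)) = Mul(Mul(Rational(6, 11), Pow(Pow(-5, -1), 2), Add(3, Pow(Pow(-5, -1), 2))), Pow(-65095, -1)) = Mul(Mul(Rational(6, 11), Pow(Rational(-1, 5), 2), Add(3, Pow(Rational(-1, 5), 2))), Rational(-1, 65095)) = Mul(Mul(Rational(6, 11), Rational(1, 25), Add(3, Rational(1, 25))), Rational(-1, 65095)) = Mul(Mul(Rational(6, 11), Rational(1, 25), Rational(76, 25)), Rational(-1, 65095)) = Mul(Rational(456, 6875), Rational(-1, 65095)) = Rational(-456, 447528125)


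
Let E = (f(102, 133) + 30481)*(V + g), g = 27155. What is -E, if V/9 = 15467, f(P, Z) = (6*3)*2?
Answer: -5076747086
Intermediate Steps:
f(P, Z) = 36 (f(P, Z) = 18*2 = 36)
V = 139203 (V = 9*15467 = 139203)
E = 5076747086 (E = (36 + 30481)*(139203 + 27155) = 30517*166358 = 5076747086)
-E = -1*5076747086 = -5076747086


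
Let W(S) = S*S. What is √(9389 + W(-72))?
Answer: √14573 ≈ 120.72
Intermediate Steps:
W(S) = S²
√(9389 + W(-72)) = √(9389 + (-72)²) = √(9389 + 5184) = √14573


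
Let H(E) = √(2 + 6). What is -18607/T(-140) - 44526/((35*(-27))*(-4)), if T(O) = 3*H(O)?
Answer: -7421/630 - 18607*√2/12 ≈ -2204.6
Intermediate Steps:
H(E) = 2*√2 (H(E) = √8 = 2*√2)
T(O) = 6*√2 (T(O) = 3*(2*√2) = 6*√2)
-18607/T(-140) - 44526/((35*(-27))*(-4)) = -18607*√2/12 - 44526/((35*(-27))*(-4)) = -18607*√2/12 - 44526/((-945*(-4))) = -18607*√2/12 - 44526/3780 = -18607*√2/12 - 44526*1/3780 = -18607*√2/12 - 7421/630 = -7421/630 - 18607*√2/12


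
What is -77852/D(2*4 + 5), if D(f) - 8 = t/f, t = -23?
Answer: -1012076/81 ≈ -12495.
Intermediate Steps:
D(f) = 8 - 23/f
-77852/D(2*4 + 5) = -77852/(8 - 23/(2*4 + 5)) = -77852/(8 - 23/(8 + 5)) = -77852/(8 - 23/13) = -77852/81/13 = -77852*13/81 = -1012076/81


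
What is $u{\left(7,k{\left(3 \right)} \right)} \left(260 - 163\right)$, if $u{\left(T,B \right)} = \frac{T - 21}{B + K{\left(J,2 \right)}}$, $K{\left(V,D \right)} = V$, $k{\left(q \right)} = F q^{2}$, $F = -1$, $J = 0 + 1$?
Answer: $\frac{679}{4} \approx 169.75$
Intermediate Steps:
$J = 1$
$k{\left(q \right)} = - q^{2}$
$u{\left(T,B \right)} = \frac{-21 + T}{1 + B}$ ($u{\left(T,B \right)} = \frac{T - 21}{B + 1} = \frac{-21 + T}{1 + B}$)
$u{\left(7,k{\left(3 \right)} \right)} \left(260 - 163\right) = \frac{-21 + 7}{1 - 3^{2}} \left(260 - 163\right) = \frac{1}{1 - 9} \left(-14\right) 97 = \frac{1}{-8} \left(-14\right) 97 = \left(- \frac{1}{8}\right) \left(-14\right) 97 = \frac{7}{4} \cdot 97 = \frac{679}{4}$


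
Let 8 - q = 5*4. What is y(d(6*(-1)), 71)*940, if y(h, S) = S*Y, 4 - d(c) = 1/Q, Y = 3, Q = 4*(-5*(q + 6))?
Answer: 200220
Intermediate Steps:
q = -12 (q = 8 - 5*4 = 8 - 1*20 = 8 - 20 = -12)
Q = 120 (Q = 4*(-5*(-12 + 6)) = 4*(-5*(-6)) = 4*30 = 120)
d(c) = 479/120 (d(c) = 4 - 1/120 = 479/120)
y(h, S) = 3*S (y(h, S) = S*3 = 3*S)
y(d(6*(-1)), 71)*940 = (3*71)*940 = 213*940 = 200220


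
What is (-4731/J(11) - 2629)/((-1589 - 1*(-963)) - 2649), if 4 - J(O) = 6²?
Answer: 79397/104800 ≈ 0.75760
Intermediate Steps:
J(O) = -32 (J(O) = 4 - 1*6² = 4 - 1*36 = 4 - 36 = -32)
(-4731/J(11) - 2629)/((-1589 - 1*(-963)) - 2649) = (-4731/(-32) - 2629)/((-1589 - 1*(-963)) - 2649) = (-4731*(-1/32) - 2629)/((-1589 + 963) - 2649) = (4731/32 - 2629)/(-626 - 2649) = -79397/32/(-3275) = -79397/32*(-1/3275) = 79397/104800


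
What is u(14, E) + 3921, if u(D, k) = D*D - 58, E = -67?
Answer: 4059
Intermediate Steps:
u(D, k) = -58 + D² (u(D, k) = D² - 58 = -58 + D²)
u(14, E) + 3921 = (-58 + 14²) + 3921 = (-58 + 196) + 3921 = 138 + 3921 = 4059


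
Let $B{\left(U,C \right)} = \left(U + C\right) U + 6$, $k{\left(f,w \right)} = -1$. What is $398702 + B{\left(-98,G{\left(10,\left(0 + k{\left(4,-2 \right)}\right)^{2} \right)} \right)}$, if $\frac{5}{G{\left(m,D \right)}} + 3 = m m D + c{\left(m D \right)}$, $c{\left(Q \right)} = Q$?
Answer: $\frac{43688894}{107} \approx 4.0831 \cdot 10^{5}$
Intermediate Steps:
$G{\left(m,D \right)} = \frac{5}{-3 + D m + D m^{2}}$ ($G{\left(m,D \right)} = \frac{5}{-3 + \left(m m D + m D\right)} = \frac{5}{-3 + \left(m^{2} D + D m\right)} = \frac{5}{-3 + \left(D m^{2} + D m\right)} = \frac{5}{-3 + \left(D m + D m^{2}\right)} = \frac{5}{-3 + D m + D m^{2}}$)
$B{\left(U,C \right)} = 6 + U \left(C + U\right)$ ($B{\left(U,C \right)} = \left(C + U\right) U + 6 = U \left(C + U\right) + 6 = 6 + U \left(C + U\right)$)
$398702 + B{\left(-98,G{\left(10,\left(0 + k{\left(4,-2 \right)}\right)^{2} \right)} \right)} = 398702 + \left(6 + \left(-98\right)^{2} + \frac{5}{-3 + \left(0 - 1\right)^{2} \cdot 10 + \left(0 - 1\right)^{2} \cdot 10^{2}} \left(-98\right)\right) = 398702 + \left(6 + 9604 + \frac{5}{-3 + \left(-1\right)^{2} \cdot 10 + \left(-1\right)^{2} \cdot 100} \left(-98\right)\right) = 398702 + \left(6 + 9604 + \frac{5}{-3 + 1 \cdot 10 + 1 \cdot 100} \left(-98\right)\right) = 398702 + \left(6 + 9604 + \frac{5}{-3 + 10 + 100} \left(-98\right)\right) = 398702 + \left(6 + 9604 + \frac{5}{107} \left(-98\right)\right) = 398702 + \left(6 + 9604 - \frac{490}{107}\right) = 398702 + \frac{1027780}{107} = \frac{43688894}{107}$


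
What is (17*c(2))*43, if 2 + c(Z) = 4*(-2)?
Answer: -7310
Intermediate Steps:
c(Z) = -10 (c(Z) = -2 + 4*(-2) = -2 - 8 = -10)
(17*c(2))*43 = (17*(-10))*43 = -170*43 = -7310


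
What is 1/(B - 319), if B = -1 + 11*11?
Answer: -1/199 ≈ -0.0050251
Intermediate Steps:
B = 120 (B = -1 + 121 = 120)
1/(B - 319) = 1/(120 - 319) = 1/(-199) = -1/199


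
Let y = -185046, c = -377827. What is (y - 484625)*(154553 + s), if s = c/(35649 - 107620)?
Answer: -7449227198121090/71971 ≈ -1.0350e+11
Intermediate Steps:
s = 377827/71971 (s = -377827/(35649 - 107620) = -377827/(-71971) = -377827*(-1/71971) = 377827/71971 ≈ 5.2497)
(y - 484625)*(154553 + s) = (-185046 - 484625)*(154553 + 377827/71971) = -669671*11123711790/71971 = -7449227198121090/71971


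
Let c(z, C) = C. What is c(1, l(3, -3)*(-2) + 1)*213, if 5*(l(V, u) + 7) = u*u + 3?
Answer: 10863/5 ≈ 2172.6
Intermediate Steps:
l(V, u) = -32/5 + u²/5 (l(V, u) = -7 + (u*u + 3)/5 = -7 + (u² + 3)/5 = -7 + (3 + u²)/5 = -7 + (⅗ + u²/5) = -32/5 + u²/5)
c(1, l(3, -3)*(-2) + 1)*213 = ((-32/5 + (⅕)*(-3)²)*(-2) + 1)*213 = ((-32/5 + (⅕)*9)*(-2) + 1)*213 = ((-32/5 + 9/5)*(-2) + 1)*213 = (-23/5*(-2) + 1)*213 = (46/5 + 1)*213 = (51/5)*213 = 10863/5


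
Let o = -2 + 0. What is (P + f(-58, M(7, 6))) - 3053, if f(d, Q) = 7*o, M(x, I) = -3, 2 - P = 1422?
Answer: -4487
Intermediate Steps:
P = -1420 (P = 2 - 1*1422 = 2 - 1422 = -1420)
o = -2
f(d, Q) = -14 (f(d, Q) = 7*(-2) = -14)
(P + f(-58, M(7, 6))) - 3053 = (-1420 - 14) - 3053 = -1434 - 3053 = -4487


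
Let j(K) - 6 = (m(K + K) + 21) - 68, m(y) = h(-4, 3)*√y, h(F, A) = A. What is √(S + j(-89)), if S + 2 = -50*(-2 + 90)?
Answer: √(-4443 + 3*I*√178) ≈ 0.3002 + 66.656*I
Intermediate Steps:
S = -4402 (S = -2 - 50*(-2 + 90) = -2 - 50*88 = -2 - 4400 = -4402)
m(y) = 3*√y
j(K) = -41 + 3*√2*√K (j(K) = 6 + ((3*√(K + K) + 21) - 68) = 6 + ((3*√(2*K) + 21) - 68) = 6 + ((3*(√2*√K) + 21) - 68) = 6 + ((3*√2*√K + 21) - 68) = 6 + ((21 + 3*√2*√K) - 68) = 6 + (-47 + 3*√2*√K) = -41 + 3*√2*√K)
√(S + j(-89)) = √(-4402 + (-41 + 3*√2*√(-89))) = √(-4402 + (-41 + 3*√2*(I*√89))) = √(-4402 + (-41 + 3*I*√178)) = √(-4443 + 3*I*√178)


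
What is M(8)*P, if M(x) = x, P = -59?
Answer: -472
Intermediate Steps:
M(8)*P = 8*(-59) = -472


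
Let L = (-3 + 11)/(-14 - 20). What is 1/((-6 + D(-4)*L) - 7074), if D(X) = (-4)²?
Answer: -17/120424 ≈ -0.00014117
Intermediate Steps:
D(X) = 16
L = -4/17 (L = 8/(-34) = 8*(-1/34) = -4/17 ≈ -0.23529)
1/((-6 + D(-4)*L) - 7074) = 1/((-6 + 16*(-4/17)) - 7074) = 1/((-6 - 64/17) - 7074) = 1/(-166/17 - 7074) = 1/(-120424/17) = -17/120424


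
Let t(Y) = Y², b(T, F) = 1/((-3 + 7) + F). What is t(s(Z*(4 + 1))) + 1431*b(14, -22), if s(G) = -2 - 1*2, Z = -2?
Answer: -127/2 ≈ -63.500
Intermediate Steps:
s(G) = -4 (s(G) = -2 - 2 = -4)
b(T, F) = 1/(4 + F)
t(s(Z*(4 + 1))) + 1431*b(14, -22) = (-4)² + 1431/(4 - 22) = 16 + 1431/(-18) = 16 + 1431*(-1/18) = 16 - 159/2 = -127/2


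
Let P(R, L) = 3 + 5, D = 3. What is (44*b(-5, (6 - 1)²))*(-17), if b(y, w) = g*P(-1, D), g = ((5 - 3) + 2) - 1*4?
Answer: 0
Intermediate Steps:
P(R, L) = 8
g = 0 (g = (2 + 2) - 4 = 4 - 4 = 0)
b(y, w) = 0 (b(y, w) = 0*8 = 0)
(44*b(-5, (6 - 1)²))*(-17) = (44*0)*(-17) = 0*(-17) = 0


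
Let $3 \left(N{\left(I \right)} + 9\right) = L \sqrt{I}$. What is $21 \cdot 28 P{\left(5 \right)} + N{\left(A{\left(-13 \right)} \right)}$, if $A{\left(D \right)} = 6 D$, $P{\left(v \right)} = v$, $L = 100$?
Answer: $2931 + \frac{100 i \sqrt{78}}{3} \approx 2931.0 + 294.39 i$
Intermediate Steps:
$N{\left(I \right)} = -9 + \frac{100 \sqrt{I}}{3}$
$21 \cdot 28 P{\left(5 \right)} + N{\left(A{\left(-13 \right)} \right)} = 21 \cdot 28 \cdot 5 - \left(9 - \frac{100 \sqrt{6 \left(-13\right)}}{3}\right) = 588 \cdot 5 - \left(9 - \frac{100 \sqrt{-78}}{3}\right) = 2940 - \left(9 - \frac{100 i \sqrt{78}}{3}\right) = 2931 + \frac{100 i \sqrt{78}}{3}$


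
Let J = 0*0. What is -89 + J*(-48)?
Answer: -89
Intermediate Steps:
J = 0
-89 + J*(-48) = -89 + 0*(-48) = -89 + 0 = -89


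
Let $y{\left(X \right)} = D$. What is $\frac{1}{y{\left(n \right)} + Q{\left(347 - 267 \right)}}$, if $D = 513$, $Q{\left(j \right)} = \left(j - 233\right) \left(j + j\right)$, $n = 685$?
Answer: $- \frac{1}{23967} \approx -4.1724 \cdot 10^{-5}$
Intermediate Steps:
$Q{\left(j \right)} = 2 j \left(-233 + j\right)$ ($Q{\left(j \right)} = \left(-233 + j\right) 2 j = 2 j \left(-233 + j\right)$)
$y{\left(X \right)} = 513$
$\frac{1}{y{\left(n \right)} + Q{\left(347 - 267 \right)}} = \frac{1}{513 + 2 \left(347 - 267\right) \left(-233 + \left(347 - 267\right)\right)} = \frac{1}{513 + 2 \cdot 80 \left(-233 + 80\right)} = \frac{1}{513 + 2 \cdot 80 \left(-153\right)} = \frac{1}{513 - 24480} = \frac{1}{-23967} = - \frac{1}{23967}$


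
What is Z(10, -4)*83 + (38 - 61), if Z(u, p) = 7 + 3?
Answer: 807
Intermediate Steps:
Z(u, p) = 10
Z(10, -4)*83 + (38 - 61) = 10*83 + (38 - 61) = 830 - 23 = 807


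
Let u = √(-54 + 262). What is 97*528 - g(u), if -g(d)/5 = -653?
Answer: 47951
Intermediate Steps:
u = 4*√13 (u = √208 = 4*√13 ≈ 14.422)
g(d) = 3265 (g(d) = -5*(-653) = 3265)
97*528 - g(u) = 97*528 - 1*3265 = 51216 - 3265 = 47951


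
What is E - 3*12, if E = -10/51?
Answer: -1846/51 ≈ -36.196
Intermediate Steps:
E = -10/51 (E = -10*1/51 = -10/51 ≈ -0.19608)
E - 3*12 = -10/51 - 3*12 = -10/51 - 36 = -1846/51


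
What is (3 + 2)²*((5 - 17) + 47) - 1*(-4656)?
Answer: 5531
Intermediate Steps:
(3 + 2)²*((5 - 17) + 47) - 1*(-4656) = 5²*(-12 + 47) + 4656 = 25*35 + 4656 = 875 + 4656 = 5531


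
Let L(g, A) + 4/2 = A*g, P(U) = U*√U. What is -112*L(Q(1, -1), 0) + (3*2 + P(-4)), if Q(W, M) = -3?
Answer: 230 - 8*I ≈ 230.0 - 8.0*I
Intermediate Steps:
P(U) = U^(3/2)
L(g, A) = -2 + A*g
-112*L(Q(1, -1), 0) + (3*2 + P(-4)) = -112*(-2 + 0*(-3)) + (3*2 + (-4)^(3/2)) = -112*(-2 + 0) + (6 - 8*I) = -112*(-2) + (6 - 8*I) = 224 + (6 - 8*I) = 230 - 8*I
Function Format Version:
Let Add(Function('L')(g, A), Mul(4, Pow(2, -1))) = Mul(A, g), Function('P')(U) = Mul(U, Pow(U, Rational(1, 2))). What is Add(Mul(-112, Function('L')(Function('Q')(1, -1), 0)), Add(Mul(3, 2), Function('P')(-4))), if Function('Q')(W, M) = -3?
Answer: Add(230, Mul(-8, I)) ≈ Add(230.00, Mul(-8.0000, I))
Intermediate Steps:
Function('P')(U) = Pow(U, Rational(3, 2))
Function('L')(g, A) = Add(-2, Mul(A, g))
Add(Mul(-112, Function('L')(Function('Q')(1, -1), 0)), Add(Mul(3, 2), Function('P')(-4))) = Add(Mul(-112, Add(-2, Mul(0, -3))), Add(Mul(3, 2), Pow(-4, Rational(3, 2)))) = Add(Mul(-112, Add(-2, 0)), Add(6, Mul(-8, I))) = Add(Mul(-112, -2), Add(6, Mul(-8, I))) = Add(224, Add(6, Mul(-8, I))) = Add(230, Mul(-8, I))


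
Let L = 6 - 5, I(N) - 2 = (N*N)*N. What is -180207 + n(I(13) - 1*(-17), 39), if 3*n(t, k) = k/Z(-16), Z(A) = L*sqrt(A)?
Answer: -180207 - 13*I/4 ≈ -1.8021e+5 - 3.25*I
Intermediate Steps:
I(N) = 2 + N**3 (I(N) = 2 + (N*N)*N = 2 + N**2*N = 2 + N**3)
L = 1
Z(A) = sqrt(A) (Z(A) = 1*sqrt(A) = sqrt(A))
n(t, k) = -I*k/12 (n(t, k) = (k/(sqrt(-16)))/3 = (k/((4*I)))/3 = (k*(-I/4))/3 = (-I*k/4)/3 = -I*k/12)
-180207 + n(I(13) - 1*(-17), 39) = -180207 - 1/12*I*39 = -180207 - 13*I/4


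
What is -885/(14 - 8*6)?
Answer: 885/34 ≈ 26.029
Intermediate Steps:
-885/(14 - 8*6) = -885/(14 - 48) = -885/(-34) = -885*(-1/34) = 885/34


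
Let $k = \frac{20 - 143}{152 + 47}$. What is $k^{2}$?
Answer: $\frac{15129}{39601} \approx 0.38204$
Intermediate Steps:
$k = - \frac{123}{199} \approx -0.61809$
$k^{2} = \left(- \frac{123}{199}\right)^{2} = \frac{15129}{39601}$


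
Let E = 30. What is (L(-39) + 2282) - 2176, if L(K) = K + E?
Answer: 97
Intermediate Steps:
L(K) = 30 + K (L(K) = K + 30 = 30 + K)
(L(-39) + 2282) - 2176 = ((30 - 39) + 2282) - 2176 = (-9 + 2282) - 2176 = 2273 - 2176 = 97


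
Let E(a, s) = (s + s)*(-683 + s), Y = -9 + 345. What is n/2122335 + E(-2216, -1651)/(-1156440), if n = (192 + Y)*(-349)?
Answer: -92053640047/13635294930 ≈ -6.7511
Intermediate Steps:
Y = 336
n = -184272 (n = (192 + 336)*(-349) = 528*(-349) = -184272)
E(a, s) = 2*s*(-683 + s) (E(a, s) = (2*s)*(-683 + s) = 2*s*(-683 + s))
n/2122335 + E(-2216, -1651)/(-1156440) = -184272/2122335 + (2*(-1651)*(-683 - 1651))/(-1156440) = -184272*1/2122335 + (2*(-1651)*(-2334))*(-1/1156440) = -61424/707445 + 7706868*(-1/1156440) = -61424/707445 - 642239/96370 = -92053640047/13635294930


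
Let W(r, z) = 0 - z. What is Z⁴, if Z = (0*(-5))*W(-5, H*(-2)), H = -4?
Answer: 0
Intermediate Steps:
W(r, z) = -z
Z = 0 (Z = (0*(-5))*(-(-4)*(-2)) = 0*(-1*8) = 0*(-8) = 0)
Z⁴ = 0⁴ = 0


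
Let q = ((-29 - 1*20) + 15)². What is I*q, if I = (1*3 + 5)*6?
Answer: 55488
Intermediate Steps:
I = 48 (I = (3 + 5)*6 = 8*6 = 48)
q = 1156 (q = ((-29 - 20) + 15)² = (-49 + 15)² = (-34)² = 1156)
I*q = 48*1156 = 55488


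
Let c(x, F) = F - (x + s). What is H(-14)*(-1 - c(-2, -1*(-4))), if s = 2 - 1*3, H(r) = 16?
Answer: -128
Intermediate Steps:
s = -1 (s = 2 - 3 = -1)
c(x, F) = 1 + F - x (c(x, F) = F - (x - 1) = F - (-1 + x) = F + (1 - x) = 1 + F - x)
H(-14)*(-1 - c(-2, -1*(-4))) = 16*(-1 - (1 - 1*(-4) - 1*(-2))) = 16*(-1 - (1 + 4 + 2)) = 16*(-1 - 1*7) = 16*(-1 - 7) = 16*(-8) = -128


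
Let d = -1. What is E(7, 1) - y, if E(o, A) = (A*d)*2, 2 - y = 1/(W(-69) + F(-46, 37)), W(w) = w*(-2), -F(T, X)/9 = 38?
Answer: -817/204 ≈ -4.0049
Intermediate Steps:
F(T, X) = -342 (F(T, X) = -9*38 = -342)
W(w) = -2*w
y = 409/204 (y = 2 - 1/(-2*(-69) - 342) = 2 - 1/(138 - 342) = 2 - 1/(-204) = 2 - 1*(-1/204) = 2 + 1/204 = 409/204 ≈ 2.0049)
E(o, A) = -2*A (E(o, A) = (A*(-1))*2 = -A*2 = -2*A)
E(7, 1) - y = -2*1 - 1*409/204 = -2 - 409/204 = -817/204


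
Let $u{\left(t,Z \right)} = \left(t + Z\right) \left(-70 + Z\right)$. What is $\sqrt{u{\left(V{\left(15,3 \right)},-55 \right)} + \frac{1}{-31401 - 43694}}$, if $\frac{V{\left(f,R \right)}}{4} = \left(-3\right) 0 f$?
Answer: $\frac{18 \sqrt{119660202845}}{75095} \approx 82.916$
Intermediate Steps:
$V{\left(f,R \right)} = 0$ ($V{\left(f,R \right)} = 4 \left(-3\right) 0 f = 4 \cdot 0 f = 4 \cdot 0 = 0$)
$u{\left(t,Z \right)} = \left(-70 + Z\right) \left(Z + t\right)$ ($u{\left(t,Z \right)} = \left(Z + t\right) \left(-70 + Z\right) = \left(-70 + Z\right) \left(Z + t\right)$)
$\sqrt{u{\left(V{\left(15,3 \right)},-55 \right)} + \frac{1}{-31401 - 43694}} = \sqrt{\left(\left(-55\right)^{2} - -3850 - 0 - 0\right) + \frac{1}{-31401 - 43694}} = \sqrt{\left(3025 + 3850 + 0 + 0\right) + \frac{1}{-75095}} = \sqrt{6875 - \frac{1}{75095}} = \sqrt{\frac{516278124}{75095}} = \frac{18 \sqrt{119660202845}}{75095}$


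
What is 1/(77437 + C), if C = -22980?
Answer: 1/54457 ≈ 1.8363e-5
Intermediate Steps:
1/(77437 + C) = 1/(77437 - 22980) = 1/54457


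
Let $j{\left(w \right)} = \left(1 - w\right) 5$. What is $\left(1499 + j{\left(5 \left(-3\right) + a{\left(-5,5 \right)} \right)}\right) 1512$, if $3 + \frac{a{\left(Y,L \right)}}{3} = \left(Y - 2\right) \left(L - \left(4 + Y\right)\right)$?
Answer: $3408048$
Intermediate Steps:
$a{\left(Y,L \right)} = -9 + 3 \left(-2 + Y\right) \left(-4 + L - Y\right)$ ($a{\left(Y,L \right)} = -9 + 3 \left(Y - 2\right) \left(L - \left(4 + Y\right)\right) = -9 + 3 \left(-2 + Y\right) \left(L - \left(4 + Y\right)\right) = -9 + 3 \left(-2 + Y\right) \left(-4 + L - Y\right)$)
$j{\left(w \right)} = 5 - 5 w$
$\left(1499 + j{\left(5 \left(-3\right) + a{\left(-5,5 \right)} \right)}\right) 1512 = \left(1499 - \left(-5 + 5 \left(5 \left(-3\right) - \left(-15 + 75 + 75\right)\right)\right)\right) 1512 = \left(1499 - \left(-5 + 5 \left(-15 - 135\right)\right)\right) 1512 = \left(1499 + \left(5 - -750\right)\right) 1512 = \left(1499 + \left(5 + 750\right)\right) 1512 = \left(1499 + 755\right) 1512 = 2254 \cdot 1512 = 3408048$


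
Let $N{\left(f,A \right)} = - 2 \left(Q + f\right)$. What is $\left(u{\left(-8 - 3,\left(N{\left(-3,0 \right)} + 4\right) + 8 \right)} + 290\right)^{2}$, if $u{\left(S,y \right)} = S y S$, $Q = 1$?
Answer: $4955076$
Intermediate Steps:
$N{\left(f,A \right)} = -2 - 2 f$ ($N{\left(f,A \right)} = - 2 \left(1 + f\right) = -2 - 2 f$)
$u{\left(S,y \right)} = y S^{2}$
$\left(u{\left(-8 - 3,\left(N{\left(-3,0 \right)} + 4\right) + 8 \right)} + 290\right)^{2} = \left(\left(\left(\left(-2 - -6\right) + 4\right) + 8\right) \left(-8 - 3\right)^{2} + 290\right)^{2} = \left(\left(\left(\left(-2 + 6\right) + 4\right) + 8\right) \left(-11\right)^{2} + 290\right)^{2} = \left(\left(\left(4 + 4\right) + 8\right) 121 + 290\right)^{2} = \left(\left(8 + 8\right) 121 + 290\right)^{2} = \left(16 \cdot 121 + 290\right)^{2} = \left(1936 + 290\right)^{2} = 2226^{2} = 4955076$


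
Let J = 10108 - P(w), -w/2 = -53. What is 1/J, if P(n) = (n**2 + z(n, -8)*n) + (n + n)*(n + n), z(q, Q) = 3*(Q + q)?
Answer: -1/77236 ≈ -1.2947e-5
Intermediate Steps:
w = 106 (w = -2*(-53) = 106)
z(q, Q) = 3*Q + 3*q
P(n) = 5*n**2 + n*(-24 + 3*n) (P(n) = (n**2 + (3*(-8) + 3*n)*n) + (n + n)*(n + n) = (n**2 + (-24 + 3*n)*n) + (2*n)*(2*n) = (n**2 + n*(-24 + 3*n)) + 4*n**2 = 5*n**2 + n*(-24 + 3*n))
J = -77236 (J = 10108 - 8*106*(-3 + 106) = 10108 - 8*106*103 = 10108 - 1*87344 = 10108 - 87344 = -77236)
1/J = 1/(-77236) = -1/77236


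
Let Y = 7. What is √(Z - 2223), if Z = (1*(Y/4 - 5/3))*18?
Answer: I*√8886/2 ≈ 47.133*I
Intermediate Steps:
Z = 3/2 (Z = (1*(7/4 - 5/3))*18 = (1*(1/12))*18 = (1/12)*18 = 3/2 ≈ 1.5000)
√(Z - 2223) = √(3/2 - 2223) = √(-4443/2) = I*√8886/2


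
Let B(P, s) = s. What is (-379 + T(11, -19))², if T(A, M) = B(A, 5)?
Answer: 139876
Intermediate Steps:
T(A, M) = 5
(-379 + T(11, -19))² = (-379 + 5)² = (-374)² = 139876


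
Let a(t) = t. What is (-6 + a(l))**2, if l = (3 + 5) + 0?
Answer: 4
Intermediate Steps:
l = 8 (l = 8 + 0 = 8)
(-6 + a(l))**2 = (-6 + 8)**2 = 2**2 = 4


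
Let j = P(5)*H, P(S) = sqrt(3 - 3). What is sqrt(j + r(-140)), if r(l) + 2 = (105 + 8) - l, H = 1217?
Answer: sqrt(251) ≈ 15.843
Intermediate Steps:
P(S) = 0 (P(S) = sqrt(0) = 0)
r(l) = 111 - l (r(l) = -2 + ((105 + 8) - l) = -2 + (113 - l) = 111 - l)
j = 0 (j = 0*1217 = 0)
sqrt(j + r(-140)) = sqrt(0 + (111 - 1*(-140))) = sqrt(0 + (111 + 140)) = sqrt(0 + 251) = sqrt(251)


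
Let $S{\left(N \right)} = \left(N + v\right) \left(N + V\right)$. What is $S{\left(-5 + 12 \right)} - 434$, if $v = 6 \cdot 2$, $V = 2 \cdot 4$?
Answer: $-149$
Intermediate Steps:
$V = 8$
$v = 12$
$S{\left(N \right)} = \left(8 + N\right) \left(12 + N\right)$ ($S{\left(N \right)} = \left(N + 12\right) \left(N + 8\right) = \left(12 + N\right) \left(8 + N\right) = \left(8 + N\right) \left(12 + N\right)$)
$S{\left(-5 + 12 \right)} - 434 = \left(96 + \left(-5 + 12\right)^{2} + 20 \left(-5 + 12\right)\right) - 434 = \left(96 + 7^{2} + 20 \cdot 7\right) - 434 = \left(96 + 49 + 140\right) - 434 = 285 - 434 = -149$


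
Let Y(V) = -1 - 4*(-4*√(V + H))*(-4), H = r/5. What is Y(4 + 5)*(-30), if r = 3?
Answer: 30 + 1536*√15 ≈ 5978.9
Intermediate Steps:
H = ⅗ (H = 3/5 = 3*(⅕) = ⅗ ≈ 0.60000)
Y(V) = -1 - 64*√(⅗ + V) (Y(V) = -1 - 4*(-4*√(V + ⅗))*(-4) = -1 - 4*(-4*√(⅗ + V))*(-4) = -1 - 64*√(⅗ + V))
Y(4 + 5)*(-30) = (-1 - 64*√(15 + 25*(4 + 5))/5)*(-30) = (-1 - 64*√(15 + 25*9)/5)*(-30) = (-1 - 64*√(15 + 225)/5)*(-30) = (-1 - 256*√15/5)*(-30) = 30 + 1536*√15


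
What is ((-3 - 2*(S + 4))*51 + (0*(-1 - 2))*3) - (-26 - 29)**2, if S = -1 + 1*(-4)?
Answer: -3076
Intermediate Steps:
S = -5 (S = -1 - 4 = -5)
((-3 - 2*(S + 4))*51 + (0*(-1 - 2))*3) - (-26 - 29)**2 = ((-3 - 2*(-5 + 4))*51 + (0*(-1 - 2))*3) - (-26 - 29)**2 = ((-3 - 2*(-1))*51 + (0*(-3))*3) - 1*(-55)**2 = ((-3 - 1*(-2))*51 + 0*3) - 1*3025 = ((-3 + 2)*51 + 0) - 3025 = (-1*51 + 0) - 3025 = (-51 + 0) - 3025 = -51 - 3025 = -3076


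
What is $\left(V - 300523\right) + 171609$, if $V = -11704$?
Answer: $-140618$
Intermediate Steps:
$\left(V - 300523\right) + 171609 = \left(-11704 - 300523\right) + 171609 = -312227 + 171609 = -140618$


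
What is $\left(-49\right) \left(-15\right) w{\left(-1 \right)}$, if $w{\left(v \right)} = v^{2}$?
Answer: $735$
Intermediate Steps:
$\left(-49\right) \left(-15\right) w{\left(-1 \right)} = \left(-49\right) \left(-15\right) \left(-1\right)^{2} = 735 \cdot 1 = 735$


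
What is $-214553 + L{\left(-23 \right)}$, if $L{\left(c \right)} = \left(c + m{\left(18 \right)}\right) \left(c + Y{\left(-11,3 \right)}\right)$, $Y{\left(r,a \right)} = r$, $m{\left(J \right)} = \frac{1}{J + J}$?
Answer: $- \frac{3847895}{18} \approx -2.1377 \cdot 10^{5}$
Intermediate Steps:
$m{\left(J \right)} = \frac{1}{2 J}$
$L{\left(c \right)} = \left(-11 + c\right) \left(\frac{1}{36} + c\right)$ ($L{\left(c \right)} = \left(c + \frac{1}{2 \cdot 18}\right) \left(c - 11\right) = \left(c + \frac{1}{2} \cdot \frac{1}{18}\right) \left(-11 + c\right) = \left(c + \frac{1}{36}\right) \left(-11 + c\right) = \left(\frac{1}{36} + c\right) \left(-11 + c\right) = \left(-11 + c\right) \left(\frac{1}{36} + c\right)$)
$-214553 + L{\left(-23 \right)} = -214553 - \left(- \frac{4537}{18} - 529\right) = -214553 + \left(- \frac{11}{36} + 529 + \frac{9085}{36}\right) = -214553 + \frac{14059}{18} = - \frac{3847895}{18}$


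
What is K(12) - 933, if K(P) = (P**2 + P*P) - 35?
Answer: -680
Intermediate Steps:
K(P) = -35 + 2*P**2 (K(P) = (P**2 + P**2) - 35 = 2*P**2 - 35 = -35 + 2*P**2)
K(12) - 933 = (-35 + 2*12**2) - 933 = (-35 + 2*144) - 933 = (-35 + 288) - 933 = 253 - 933 = -680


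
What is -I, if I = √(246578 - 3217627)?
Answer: -I*√2971049 ≈ -1723.7*I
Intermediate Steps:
I = I*√2971049 (I = √(-2971049) = I*√2971049 ≈ 1723.7*I)
-I = -I*√2971049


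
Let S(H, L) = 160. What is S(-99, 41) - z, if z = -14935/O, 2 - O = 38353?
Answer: 6121225/38351 ≈ 159.61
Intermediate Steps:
O = -38351 (O = 2 - 1*38353 = 2 - 38353 = -38351)
z = 14935/38351 (z = -14935/(-38351) = -14935*(-1/38351) = 14935/38351 ≈ 0.38943)
S(-99, 41) - z = 160 - 1*14935/38351 = 160 - 14935/38351 = 6121225/38351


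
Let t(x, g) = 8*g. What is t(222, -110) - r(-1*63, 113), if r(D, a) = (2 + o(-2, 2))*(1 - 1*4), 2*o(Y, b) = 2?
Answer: -871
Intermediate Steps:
o(Y, b) = 1 (o(Y, b) = (½)*2 = 1)
r(D, a) = -9 (r(D, a) = (2 + 1)*(1 - 1*4) = 3*(1 - 4) = 3*(-3) = -9)
t(222, -110) - r(-1*63, 113) = 8*(-110) - 1*(-9) = -880 + 9 = -871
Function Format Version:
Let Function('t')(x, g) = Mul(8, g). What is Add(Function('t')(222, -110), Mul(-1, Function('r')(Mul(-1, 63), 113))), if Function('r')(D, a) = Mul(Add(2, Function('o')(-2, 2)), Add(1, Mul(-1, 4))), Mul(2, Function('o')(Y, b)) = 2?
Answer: -871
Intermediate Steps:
Function('o')(Y, b) = 1 (Function('o')(Y, b) = Mul(Rational(1, 2), 2) = 1)
Function('r')(D, a) = -9 (Function('r')(D, a) = Mul(Add(2, 1), Add(1, Mul(-1, 4))) = Mul(3, Add(1, -4)) = Mul(3, -3) = -9)
Add(Function('t')(222, -110), Mul(-1, Function('r')(Mul(-1, 63), 113))) = Add(Mul(8, -110), Mul(-1, -9)) = Add(-880, 9) = -871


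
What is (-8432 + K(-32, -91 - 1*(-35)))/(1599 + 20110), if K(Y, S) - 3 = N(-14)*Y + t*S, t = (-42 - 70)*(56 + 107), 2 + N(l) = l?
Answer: 1014419/21709 ≈ 46.728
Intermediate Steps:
N(l) = -2 + l
t = -18256 (t = -112*163 = -18256)
K(Y, S) = 3 - 18256*S - 16*Y (K(Y, S) = 3 + ((-2 - 14)*Y - 18256*S) = 3 + (-16*Y - 18256*S) = 3 + (-18256*S - 16*Y) = 3 - 18256*S - 16*Y)
(-8432 + K(-32, -91 - 1*(-35)))/(1599 + 20110) = (-8432 + (3 - 18256*(-91 - 1*(-35)) - 16*(-32)))/(1599 + 20110) = (-8432 + (3 - 18256*(-91 + 35) + 512))/21709 = (-8432 + (3 - 18256*(-56) + 512))*(1/21709) = (-8432 + (3 + 1022336 + 512))*(1/21709) = (-8432 + 1022851)*(1/21709) = 1014419*(1/21709) = 1014419/21709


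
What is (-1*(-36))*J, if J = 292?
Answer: 10512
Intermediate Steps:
(-1*(-36))*J = -1*(-36)*292 = 36*292 = 10512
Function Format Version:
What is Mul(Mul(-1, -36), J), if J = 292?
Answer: 10512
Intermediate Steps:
Mul(Mul(-1, -36), J) = Mul(Mul(-1, -36), 292) = Mul(36, 292) = 10512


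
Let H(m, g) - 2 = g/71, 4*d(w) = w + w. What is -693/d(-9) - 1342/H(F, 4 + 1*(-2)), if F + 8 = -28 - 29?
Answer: -36553/72 ≈ -507.68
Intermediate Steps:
d(w) = w/2 (d(w) = (w + w)/4 = (2*w)/4 = w/2)
F = -65 (F = -8 + (-28 - 29) = -8 - 57 = -65)
H(m, g) = 2 + g/71
-693/d(-9) - 1342/H(F, 4 + 1*(-2)) = -693/((½)*(-9)) - 1342/(2 + (4 + 1*(-2))/71) = -693/(-9/2) - 1342/(2 + (4 - 2)/71) = -693*(-2/9) - 1342/(2 + (1/71)*2) = 154 - 1342/(2 + 2/71) = 154 - 1342/144/71 = 154 - 1342*71/144 = 154 - 47641/72 = -36553/72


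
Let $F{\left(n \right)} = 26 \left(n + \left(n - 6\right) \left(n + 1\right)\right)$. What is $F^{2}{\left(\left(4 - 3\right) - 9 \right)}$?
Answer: $5475600$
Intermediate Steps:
$F{\left(n \right)} = 26 n + 26 \left(1 + n\right) \left(-6 + n\right)$ ($F{\left(n \right)} = 26 \left(n + \left(-6 + n\right) \left(1 + n\right)\right) = 26 \left(n + \left(1 + n\right) \left(-6 + n\right)\right) = 26 n + 26 \left(1 + n\right) \left(-6 + n\right)$)
$F^{2}{\left(\left(4 - 3\right) - 9 \right)} = \left(-156 - 104 \left(\left(4 - 3\right) - 9\right) + 26 \left(\left(4 - 3\right) - 9\right)^{2}\right)^{2} = \left(-156 - 104 \left(1 - 9\right) + 26 \left(1 - 9\right)^{2}\right)^{2} = \left(-156 - -832 + 26 \left(-8\right)^{2}\right)^{2} = \left(-156 + 832 + 26 \cdot 64\right)^{2} = \left(-156 + 832 + 1664\right)^{2} = 2340^{2} = 5475600$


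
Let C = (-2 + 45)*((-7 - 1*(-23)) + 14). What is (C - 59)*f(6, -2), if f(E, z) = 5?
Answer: 6155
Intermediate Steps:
C = 1290 (C = 43*((-7 + 23) + 14) = 43*(16 + 14) = 43*30 = 1290)
(C - 59)*f(6, -2) = (1290 - 59)*5 = 1231*5 = 6155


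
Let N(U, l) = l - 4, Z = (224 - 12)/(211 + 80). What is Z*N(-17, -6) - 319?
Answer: -94949/291 ≈ -326.29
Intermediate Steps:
Z = 212/291 ≈ 0.72852
N(U, l) = -4 + l
Z*N(-17, -6) - 319 = 212*(-4 - 6)/291 - 319 = (212/291)*(-10) - 319 = -2120/291 - 319 = -94949/291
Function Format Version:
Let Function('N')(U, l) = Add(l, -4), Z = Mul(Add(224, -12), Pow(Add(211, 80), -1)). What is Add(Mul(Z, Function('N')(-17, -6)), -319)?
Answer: Rational(-94949, 291) ≈ -326.29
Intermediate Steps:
Z = Rational(212, 291) (Z = Mul(212, Pow(291, -1)) = Mul(212, Rational(1, 291)) = Rational(212, 291) ≈ 0.72852)
Function('N')(U, l) = Add(-4, l)
Add(Mul(Z, Function('N')(-17, -6)), -319) = Add(Mul(Rational(212, 291), Add(-4, -6)), -319) = Add(Mul(Rational(212, 291), -10), -319) = Add(Rational(-2120, 291), -319) = Rational(-94949, 291)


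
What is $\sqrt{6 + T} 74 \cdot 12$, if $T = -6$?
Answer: $0$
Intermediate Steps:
$\sqrt{6 + T} 74 \cdot 12 = \sqrt{6 - 6} \cdot 74 \cdot 12 = \sqrt{0} \cdot 74 \cdot 12 = 0 \cdot 74 \cdot 12 = 0 \cdot 12 = 0$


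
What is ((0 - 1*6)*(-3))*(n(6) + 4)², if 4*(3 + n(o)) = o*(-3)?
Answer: 441/2 ≈ 220.50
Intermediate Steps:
n(o) = -3 - 3*o/4 (n(o) = -3 + (o*(-3))/4 = -3 + (-3*o)/4 = -3 - 3*o/4)
((0 - 1*6)*(-3))*(n(6) + 4)² = ((0 - 1*6)*(-3))*((-3 - ¾*6) + 4)² = ((0 - 6)*(-3))*((-3 - 9/2) + 4)² = (-6*(-3))*(-15/2 + 4)² = 18*(-7/2)² = 18*(49/4) = 441/2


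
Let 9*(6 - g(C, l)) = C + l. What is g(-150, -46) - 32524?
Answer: -292466/9 ≈ -32496.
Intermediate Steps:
g(C, l) = 6 - C/9 - l/9 (g(C, l) = 6 - (C + l)/9 = 6 + (-C/9 - l/9) = 6 - C/9 - l/9)
g(-150, -46) - 32524 = (6 - 1/9*(-150) - 1/9*(-46)) - 32524 = (6 + 50/3 + 46/9) - 32524 = 250/9 - 32524 = -292466/9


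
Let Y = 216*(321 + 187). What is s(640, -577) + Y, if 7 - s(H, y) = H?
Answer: 109095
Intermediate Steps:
s(H, y) = 7 - H
Y = 109728 (Y = 216*508 = 109728)
s(640, -577) + Y = (7 - 1*640) + 109728 = (7 - 640) + 109728 = -633 + 109728 = 109095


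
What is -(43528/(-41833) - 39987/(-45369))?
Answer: 33560629/210880153 ≈ 0.15915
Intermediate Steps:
-(43528/(-41833) - 39987/(-45369)) = -(43528*(-1/41833) - 39987*(-1/45369)) = -(-43528/41833 + 4443/5041) = -1*(-33560629/210880153) = 33560629/210880153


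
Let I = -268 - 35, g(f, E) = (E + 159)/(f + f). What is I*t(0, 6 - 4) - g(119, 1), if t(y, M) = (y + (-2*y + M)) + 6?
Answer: -288536/119 ≈ -2424.7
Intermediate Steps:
g(f, E) = (159 + E)/(2*f) (g(f, E) = (159 + E)/((2*f)) = (159 + E)*(1/(2*f)) = (159 + E)/(2*f))
I = -303
t(y, M) = 6 + M - y (t(y, M) = (y + (M - 2*y)) + 6 = (M - y) + 6 = 6 + M - y)
I*t(0, 6 - 4) - g(119, 1) = -303*(6 + (6 - 4) - 1*0) - (159 + 1)/(2*119) = -303*(6 + 2 + 0) - 160/(2*119) = -303*8 - 1*80/119 = -2424 - 80/119 = -288536/119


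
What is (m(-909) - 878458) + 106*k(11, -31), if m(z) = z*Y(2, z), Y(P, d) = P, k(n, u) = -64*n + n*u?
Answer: -991046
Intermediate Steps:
m(z) = 2*z (m(z) = z*2 = 2*z)
(m(-909) - 878458) + 106*k(11, -31) = (2*(-909) - 878458) + 106*(11*(-64 - 31)) = (-1818 - 878458) + 106*(11*(-95)) = -880276 + 106*(-1045) = -880276 - 110770 = -991046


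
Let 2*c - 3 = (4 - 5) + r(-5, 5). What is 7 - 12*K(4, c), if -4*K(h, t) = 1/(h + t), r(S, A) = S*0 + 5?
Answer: 37/5 ≈ 7.4000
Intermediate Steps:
r(S, A) = 5 (r(S, A) = 0 + 5 = 5)
c = 7/2 (c = 3/2 + ((4 - 5) + 5)/2 = 3/2 + (-1 + 5)/2 = 3/2 + (½)*4 = 3/2 + 2 = 7/2 ≈ 3.5000)
K(h, t) = -1/(4*(h + t))
7 - 12*K(4, c) = 7 - (-12)/(4*4 + 4*(7/2)) = 7 - (-12)/(16 + 14) = 7 - (-12)/30 = 7 - 12*(-1/30) = 7 + ⅖ = 37/5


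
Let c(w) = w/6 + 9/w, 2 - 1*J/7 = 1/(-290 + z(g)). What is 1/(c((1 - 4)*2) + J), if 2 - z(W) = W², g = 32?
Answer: 1312/15095 ≈ 0.086916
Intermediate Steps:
z(W) = 2 - W²
J = 18375/1312 (J = 14 - 7/(-290 + (2 - 1*32²)) = 14 - 7/(-290 + (2 - 1*1024)) = 14 - 7/(-290 + (2 - 1024)) = 14 - 7/(-290 - 1022) = 14 - 7/(-1312) = 14 - 7*(-1/1312) = 14 + 7/1312 = 18375/1312 ≈ 14.005)
c(w) = 9/w + w/6 (c(w) = w*(⅙) + 9/w = w/6 + 9/w = 9/w + w/6)
1/(c((1 - 4)*2) + J) = 1/((9/(((1 - 4)*2)) + ((1 - 4)*2)/6) + 18375/1312) = 1/((9/((-3*2)) + (-3*2)/6) + 18375/1312) = 1/((9/(-6) + (⅙)*(-6)) + 18375/1312) = 1/((9*(-⅙) - 1) + 18375/1312) = 1/((-3/2 - 1) + 18375/1312) = 1/(-5/2 + 18375/1312) = 1/(15095/1312) = 1312/15095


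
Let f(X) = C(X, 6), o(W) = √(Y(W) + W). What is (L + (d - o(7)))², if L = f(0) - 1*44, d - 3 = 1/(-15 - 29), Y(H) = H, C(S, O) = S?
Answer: 3285129/1936 + 1805*√14/22 ≈ 2003.8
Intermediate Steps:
o(W) = √2*√W (o(W) = √(W + W) = √(2*W) = √2*√W)
d = 131/44 (d = 3 + 1/(-15 - 29) = 3 + 1/(-44) = 3 - 1/44 = 131/44 ≈ 2.9773)
f(X) = X
L = -44 (L = 0 - 1*44 = 0 - 44 = -44)
(L + (d - o(7)))² = (-44 + (131/44 - √2*√7))² = (-44 + (131/44 - √14))² = (-1805/44 - √14)²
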